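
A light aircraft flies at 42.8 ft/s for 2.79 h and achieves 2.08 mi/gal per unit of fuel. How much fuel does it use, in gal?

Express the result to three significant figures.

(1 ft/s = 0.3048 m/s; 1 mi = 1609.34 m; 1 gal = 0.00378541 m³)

39.1 gal

42.8 ft/s → 13.0454 m/s
2.79 h → 10044 s
d = v × t = 13.0454 × 10044 = 131028 m
2.08 mi/gal → 884297 m/m³
V = d / (distance per unit fuel) = 131028 / 884297 = 0.148172 m³
In gal: 0.148172 / 0.00378541 = 39.1429 gal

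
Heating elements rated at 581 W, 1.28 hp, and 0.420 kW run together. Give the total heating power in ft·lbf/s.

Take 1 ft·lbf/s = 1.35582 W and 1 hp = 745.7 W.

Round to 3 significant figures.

1440 ft·lbf/s

581 W (already W)
1.28 hp × 745.7 = 954.496 W
0.420 kW × 1000 = 420 W
Total: 581 + 954.496 + 420 = 1955.5 W
In ft·lbf/s: 1955.5 / 1.35582 = 1442.3 ft·lbf/s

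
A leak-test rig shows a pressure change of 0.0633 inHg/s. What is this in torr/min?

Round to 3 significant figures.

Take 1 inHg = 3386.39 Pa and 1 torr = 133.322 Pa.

0.0633 inHg/s × 3386.39 Pa/inHg = 214.358 Pa/s
214.358 Pa/s ÷ 133.322 Pa/torr × 60 s/min = 96.4693 torr/min

96.5 torr/min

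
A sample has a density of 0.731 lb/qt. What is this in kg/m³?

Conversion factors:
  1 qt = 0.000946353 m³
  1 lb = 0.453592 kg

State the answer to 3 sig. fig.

350 kg/m³

0.731 lb/qt × 0.453592 kg/lb ÷ 0.000946353 m³/qt = 350.372 kg/m³
350.372 kg/m³  = 350.372 kg/m³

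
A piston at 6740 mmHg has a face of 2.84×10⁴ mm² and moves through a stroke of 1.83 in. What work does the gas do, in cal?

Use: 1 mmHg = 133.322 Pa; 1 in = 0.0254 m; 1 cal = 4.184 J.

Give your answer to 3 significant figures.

284 cal

6740 mmHg → 898590 Pa
2.84×10⁴ mm² → 0.0284 m²
F = P × A = 898590 × 0.0284 = 25520 N
1.83 in → 0.046482 m
W = F × d = 25520 × 0.046482 = 1186.22 J
In cal: 1186.22 / 4.184 = 283.513 cal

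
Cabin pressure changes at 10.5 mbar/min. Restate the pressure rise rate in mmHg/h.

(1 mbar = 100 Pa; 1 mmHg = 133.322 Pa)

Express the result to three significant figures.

473 mmHg/h

10.5 mbar/min × 100 Pa/mbar ÷ 60 s/min = 17.5 Pa/s
17.5 Pa/s ÷ 133.322 Pa/mmHg × 3600 s/h = 472.54 mmHg/h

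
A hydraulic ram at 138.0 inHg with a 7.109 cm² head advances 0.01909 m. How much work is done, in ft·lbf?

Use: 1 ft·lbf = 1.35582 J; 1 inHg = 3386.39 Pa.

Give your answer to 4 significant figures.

4.678 ft·lbf

138.0 inHg → 467322 Pa
7.109 cm² → 7.109×10⁻⁴ m²
F = P × A = 467322 × 7.109×10⁻⁴ = 332.219 N
W = F × d = 332.219 × 0.01909 = 6.34206 J
In ft·lbf: 6.34206 / 1.35582 = 4.67766 ft·lbf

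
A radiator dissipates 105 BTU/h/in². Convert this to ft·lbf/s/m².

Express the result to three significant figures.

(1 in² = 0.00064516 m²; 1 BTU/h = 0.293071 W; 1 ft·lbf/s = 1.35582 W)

3.52×10⁴ ft·lbf/s/m²

105 BTU/h/in² × 0.293071 W/BTU/h ÷ 0.00064516 m²/in² = 47697.4 W/m²
47697.4 W/m² ÷ 1.35582 W/ft·lbf/s = 35179.7 ft·lbf/s/m²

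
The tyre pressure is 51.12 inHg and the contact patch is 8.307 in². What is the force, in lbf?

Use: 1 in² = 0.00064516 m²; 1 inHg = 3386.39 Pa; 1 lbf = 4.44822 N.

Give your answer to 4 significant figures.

208.6 lbf

51.12 inHg × 3386.39 = 173112 Pa
8.307 in² × 0.00064516 = 0.00535934 m²
F = P × A = 173112 Pa × 0.00535934 m² = 927.766 N
927.766 N ÷ (4.44822 N/lbf) = 208.57 lbf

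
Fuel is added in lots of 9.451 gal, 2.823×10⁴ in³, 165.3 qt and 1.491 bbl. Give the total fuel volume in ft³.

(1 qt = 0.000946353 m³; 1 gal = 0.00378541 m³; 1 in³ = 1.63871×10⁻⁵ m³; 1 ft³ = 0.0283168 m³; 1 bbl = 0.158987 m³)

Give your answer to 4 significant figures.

9.451 gal × 0.00378541 = 0.0357759 m³
2.823×10⁴ in³ × 1.63871×10⁻⁵ = 0.462608 m³
165.3 qt × 0.000946353 = 0.156432 m³
1.491 bbl × 0.158987 = 0.23705 m³
Sum: 0.0357759 + 0.462608 + 0.156432 + 0.23705 = 0.891866 m³
In ft³: 0.891866 / 0.0283168 = 31.496 ft³

31.50 ft³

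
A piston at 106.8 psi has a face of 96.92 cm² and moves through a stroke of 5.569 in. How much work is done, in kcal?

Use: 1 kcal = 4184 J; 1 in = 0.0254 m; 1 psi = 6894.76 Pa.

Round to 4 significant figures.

106.8 psi → 736360 Pa
96.92 cm² → 0.009692 m²
F = P × A = 736360 × 0.009692 = 7136.8 N
5.569 in → 0.141453 m
W = F × d = 7136.8 × 0.141453 = 1009.52 J
In kcal: 1009.52 / 4184 = 0.241281 kcal

0.2413 kcal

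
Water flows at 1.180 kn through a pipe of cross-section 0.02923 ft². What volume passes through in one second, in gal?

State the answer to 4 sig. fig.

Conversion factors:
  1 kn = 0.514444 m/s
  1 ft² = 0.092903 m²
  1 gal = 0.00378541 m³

0.4355 gal

1.180 kn × 0.514444 = 0.607044 m/s
0.02923 ft² × 0.092903 = 0.00271555 m²
V = v × A × t = 0.607044 m/s × 0.00271555 m² × 1 s = 0.00164846 m³
0.00164846 m³ ÷ (0.00378541 m³/gal) = 0.435477 gal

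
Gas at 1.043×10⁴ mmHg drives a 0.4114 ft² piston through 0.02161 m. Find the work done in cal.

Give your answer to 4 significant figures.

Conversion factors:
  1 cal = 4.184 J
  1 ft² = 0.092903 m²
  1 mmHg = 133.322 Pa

1.043×10⁴ mmHg → 1.39055×10⁶ Pa
0.4114 ft² → 0.0382203 m²
F = P × A = 1.39055×10⁶ × 0.0382203 = 53147.2 N
W = F × d = 53147.2 × 0.02161 = 1148.51 J
In cal: 1148.51 / 4.184 = 274.5 cal

274.5 cal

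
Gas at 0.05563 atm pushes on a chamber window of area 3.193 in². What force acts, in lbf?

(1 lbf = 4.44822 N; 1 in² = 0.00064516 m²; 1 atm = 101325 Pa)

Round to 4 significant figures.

0.05563 atm × 101325 = 5636.71 Pa
3.193 in² × 0.00064516 = 0.00206 m²
F = P × A = 5636.71 Pa × 0.00206 m² = 11.6116 N
11.6116 N ÷ (4.44822 N/lbf) = 2.61039 lbf

2.610 lbf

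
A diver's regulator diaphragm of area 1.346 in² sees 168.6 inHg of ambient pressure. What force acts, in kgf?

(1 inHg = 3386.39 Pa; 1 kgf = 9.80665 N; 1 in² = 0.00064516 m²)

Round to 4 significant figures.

168.6 inHg × 3386.39 → 570945 Pa
1.346 in² × 0.00064516 → 8.68385×10⁻⁴ m²
F = P × A = 570945 Pa × 8.68385×10⁻⁴ m² = 495.8 N
495.8 N ÷ (9.80665 N/kgf) = 50.5575 kgf

50.56 kgf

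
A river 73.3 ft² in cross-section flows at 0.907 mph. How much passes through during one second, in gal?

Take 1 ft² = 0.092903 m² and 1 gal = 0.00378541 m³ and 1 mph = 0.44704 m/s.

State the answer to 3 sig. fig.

729 gal

0.907 mph × 0.44704 → 0.405465 m/s
73.3 ft² × 0.092903 → 6.80979 m²
V = v × A × t = 0.405465 m/s × 6.80979 m² × 1 s = 2.76113 m³
2.76113 m³ ÷ (0.00378541 m³/gal) = 729.414 gal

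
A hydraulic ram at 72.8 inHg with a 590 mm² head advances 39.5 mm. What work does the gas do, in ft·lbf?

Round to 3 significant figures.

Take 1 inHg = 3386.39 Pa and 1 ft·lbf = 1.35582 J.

4.24 ft·lbf

72.8 inHg → 246529 Pa
590 mm² → 5.9×10⁻⁴ m²
F = P × A = 246529 × 5.9×10⁻⁴ = 145.452 N
39.5 mm → 0.0395 m
W = F × d = 145.452 × 0.0395 = 5.74535 J
In ft·lbf: 5.74535 / 1.35582 = 4.23755 ft·lbf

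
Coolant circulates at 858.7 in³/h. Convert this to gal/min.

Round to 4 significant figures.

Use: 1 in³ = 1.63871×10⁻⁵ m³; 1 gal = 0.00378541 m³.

858.7 in³/h × 1.63871×10⁻⁵ m³/in³ ÷ 3600 s/h = 3.90878×10⁻⁶ m³/s
3.90878×10⁻⁶ m³/s ÷ 0.00378541 m³/gal × 60 s/min = 0.0619555 gal/min

0.06196 gal/min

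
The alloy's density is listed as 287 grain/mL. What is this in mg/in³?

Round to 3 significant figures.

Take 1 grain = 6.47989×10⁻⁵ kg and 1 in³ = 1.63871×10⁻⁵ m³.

287 grain/mL × 6.47989×10⁻⁵ kg/grain ÷ 10⁻⁶ m³/mL = 18597.3 kg/m³
18597.3 kg/m³ ÷ 10⁻⁶ kg/mg × 1.63871×10⁻⁵ m³/in³ = 304756 mg/in³

3.05×10⁵ mg/in³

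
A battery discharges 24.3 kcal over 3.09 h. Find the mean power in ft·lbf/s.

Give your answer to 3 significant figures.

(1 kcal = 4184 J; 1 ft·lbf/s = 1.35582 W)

24.3 kcal × 4184 = 101671 J
3.09 h × 3600 = 11124 s
P = E / t = 101671 J / 11124 s = 9.13979 W
9.13979 W ÷ (1.35582 W/ft·lbf/s) = 6.74115 ft·lbf/s

6.74 ft·lbf/s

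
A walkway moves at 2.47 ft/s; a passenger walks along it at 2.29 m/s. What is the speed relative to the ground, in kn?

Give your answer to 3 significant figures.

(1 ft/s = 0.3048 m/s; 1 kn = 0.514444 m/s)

2.47 ft/s × 0.3048 = 0.752856 m/s
2.29 m/s (already m/s)
Total: 0.752856 + 2.29 = 3.04286 m/s
In kn: 3.04286 / 0.514444 = 5.91485 kn

5.91 kn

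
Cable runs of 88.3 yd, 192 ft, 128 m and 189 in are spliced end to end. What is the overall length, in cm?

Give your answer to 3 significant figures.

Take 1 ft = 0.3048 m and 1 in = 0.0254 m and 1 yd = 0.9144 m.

2.72×10⁴ cm

88.3 yd × 0.9144 = 80.7415 m
192 ft × 0.3048 = 58.5216 m
128 m (already m)
189 in × 0.0254 = 4.8006 m
Total: 80.7415 + 58.5216 + 128 + 4.8006 = 272.064 m
In cm: 272.064 / 0.01 = 27206.4 cm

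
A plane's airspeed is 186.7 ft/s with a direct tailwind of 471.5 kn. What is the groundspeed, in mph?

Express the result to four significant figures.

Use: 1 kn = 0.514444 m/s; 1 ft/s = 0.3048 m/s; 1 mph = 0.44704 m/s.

669.9 mph

186.7 ft/s × 0.3048 = 56.9062 m/s
471.5 kn × 0.514444 = 242.56 m/s
Sum: 56.9062 + 242.56 = 299.466 m/s
In mph: 299.466 / 0.44704 = 669.886 mph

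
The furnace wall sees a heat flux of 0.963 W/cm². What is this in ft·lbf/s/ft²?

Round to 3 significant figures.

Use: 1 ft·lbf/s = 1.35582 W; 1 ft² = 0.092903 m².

660 ft·lbf/s/ft²

0.963 W/cm² ÷ 0.0001 m²/cm² = 9630 W/m²
9630 W/m² ÷ 1.35582 W/ft·lbf/s × 0.092903 m²/ft² = 659.863 ft·lbf/s/ft²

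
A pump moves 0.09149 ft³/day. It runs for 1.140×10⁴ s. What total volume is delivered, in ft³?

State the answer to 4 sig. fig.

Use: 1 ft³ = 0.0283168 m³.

0.09149 ft³/day → 2.9985×10⁻⁸ m³/s
V = Q × t = 2.9985×10⁻⁸ × 11400 = 3.41829×10⁻⁴ m³
In ft³: 3.41829×10⁻⁴ / 0.0283168 = 0.0120716 ft³

0.01207 ft³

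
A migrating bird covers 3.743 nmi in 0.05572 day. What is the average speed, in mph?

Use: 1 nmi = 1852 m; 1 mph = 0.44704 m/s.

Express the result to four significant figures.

3.221 mph

3.743 nmi × 1852 = 6932.04 m
0.05572 day × 86400 = 4814.21 s
v = d / t = 6932.04 m / 4814.21 s = 1.43991 m/s
1.43991 m/s ÷ (0.44704 m/s/mph) = 3.22099 mph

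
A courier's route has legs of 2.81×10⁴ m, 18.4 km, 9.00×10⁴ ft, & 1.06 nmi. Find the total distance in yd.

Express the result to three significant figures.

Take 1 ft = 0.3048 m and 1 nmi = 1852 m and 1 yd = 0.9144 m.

8.30×10⁴ yd

2.81×10⁴ m (already m)
18.4 km × 1000 → 18400 m
9.00×10⁴ ft × 0.3048 → 27432 m
1.06 nmi × 1852 → 1963.12 m
Combined: 28100 + 18400 + 27432 + 1963.12 = 75895.1 m
In yd: 75895.1 / 0.9144 = 82999.9 yd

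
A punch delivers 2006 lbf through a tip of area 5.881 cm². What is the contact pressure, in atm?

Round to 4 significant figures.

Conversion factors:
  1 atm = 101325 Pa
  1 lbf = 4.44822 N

2006 lbf × 4.44822 → 8923.13 N
5.881 cm² × 0.0001 → 5.881×10⁻⁴ m²
P = F / A = 8923.13 N / 5.881×10⁻⁴ m² = 1.51728×10⁷ Pa
1.51728×10⁷ Pa ÷ (101325 Pa/atm) = 149.744 atm

149.7 atm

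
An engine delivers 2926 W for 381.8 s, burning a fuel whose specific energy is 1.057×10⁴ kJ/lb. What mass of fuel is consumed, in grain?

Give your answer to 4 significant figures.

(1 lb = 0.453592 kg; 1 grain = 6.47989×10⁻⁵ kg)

739.8 grain

E = P × t = 2926 × 381.8 = 1.11715×10⁶ J
1.057×10⁴ kJ/lb → 2.33029×10⁷ J/kg
m = E / e_s = 1.11715×10⁶ / 2.33029×10⁷ = 0.0479404 kg
In grain: 0.0479404 / 6.47989×10⁻⁵ = 739.834 grain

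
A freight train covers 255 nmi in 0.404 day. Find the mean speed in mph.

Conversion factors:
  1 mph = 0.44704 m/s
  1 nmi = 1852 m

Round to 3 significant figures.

30.3 mph

255 nmi × 1852 = 472260 m
0.404 day × 86400 = 34905.6 s
v = d / t = 472260 m / 34905.6 s = 13.5296 m/s
13.5296 m/s ÷ (0.44704 m/s/mph) = 30.2649 mph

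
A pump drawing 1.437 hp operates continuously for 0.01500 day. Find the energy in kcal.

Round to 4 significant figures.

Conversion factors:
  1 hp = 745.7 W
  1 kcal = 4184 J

1.437 hp × 745.7 = 1071.57 W
0.01500 day × 86400 = 1296 s
E = P × t = 1071.57 W × 1296 s = 1.38875×10⁶ J
1.38875×10⁶ J ÷ (4184 J/kcal) = 331.919 kcal

331.9 kcal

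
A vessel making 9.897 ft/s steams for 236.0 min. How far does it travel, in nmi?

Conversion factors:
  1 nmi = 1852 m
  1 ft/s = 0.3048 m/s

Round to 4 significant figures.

9.897 ft/s × 0.3048 = 3.01661 m/s
236.0 min × 60 = 14160 s
d = v × t = 3.01661 m/s × 14160 s = 42715.2 m
42715.2 m ÷ (1852 m/nmi) = 23.0644 nmi

23.06 nmi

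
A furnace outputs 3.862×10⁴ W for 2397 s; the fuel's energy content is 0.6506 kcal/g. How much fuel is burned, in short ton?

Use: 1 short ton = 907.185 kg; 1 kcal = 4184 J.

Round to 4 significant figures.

E = P × t = 38620 × 2397 = 9.25721×10⁷ J
0.6506 kcal/g → 2.72211×10⁶ J/kg
m = E / e_s = 9.25721×10⁷ / 2.72211×10⁶ = 34.0075 kg
In short ton: 34.0075 / 907.185 = 0.0374868 short ton

0.03749 short ton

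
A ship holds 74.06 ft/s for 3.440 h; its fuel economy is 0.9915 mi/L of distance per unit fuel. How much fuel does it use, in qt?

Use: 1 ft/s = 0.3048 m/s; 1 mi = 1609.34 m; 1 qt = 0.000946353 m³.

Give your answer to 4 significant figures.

185.1 qt

74.06 ft/s → 22.5735 m/s
3.440 h → 12384 s
d = v × t = 22.5735 × 12384 = 279550 m
0.9915 mi/L → 1.59566×10⁶ m/m³
V = d / (distance per unit fuel) = 279550 / 1.59566×10⁶ = 0.175194 m³
In qt: 0.175194 / 0.000946353 = 185.125 qt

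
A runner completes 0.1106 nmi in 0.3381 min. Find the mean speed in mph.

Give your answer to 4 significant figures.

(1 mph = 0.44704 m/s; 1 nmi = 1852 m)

22.59 mph

0.1106 nmi × 1852 = 204.831 m
0.3381 min × 60 = 20.286 s
v = d / t = 204.831 m / 20.286 s = 10.0972 m/s
10.0972 m/s ÷ (0.44704 m/s/mph) = 22.5868 mph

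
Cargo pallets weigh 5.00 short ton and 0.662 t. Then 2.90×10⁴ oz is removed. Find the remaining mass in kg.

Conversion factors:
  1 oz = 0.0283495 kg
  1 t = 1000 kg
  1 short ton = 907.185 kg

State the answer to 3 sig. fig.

4380 kg

5.00 short ton × 907.185 = 4535.92 kg
0.662 t × 1000 = 662 kg
2.90×10⁴ oz × 0.0283495 = 822.136 kg
Sum: 4535.92 + 662 − 822.136 = 4375.78 kg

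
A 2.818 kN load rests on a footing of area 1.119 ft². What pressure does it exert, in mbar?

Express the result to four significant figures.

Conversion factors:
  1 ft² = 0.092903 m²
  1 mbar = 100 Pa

2.818 kN × 1000 = 2818 N
1.119 ft² × 0.092903 = 0.103958 m²
P = F / A = 2818 N / 0.103958 m² = 27107.1 Pa
27107.1 Pa ÷ (100 Pa/mbar) = 271.071 mbar

271.1 mbar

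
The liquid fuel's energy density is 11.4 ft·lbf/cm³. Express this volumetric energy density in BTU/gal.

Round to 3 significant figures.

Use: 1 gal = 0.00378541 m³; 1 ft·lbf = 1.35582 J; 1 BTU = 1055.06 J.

11.4 ft·lbf/cm³ × 1.35582 J/ft·lbf ÷ 10⁻⁶ m³/cm³ = 1.54563×10⁷ J/m³
1.54563×10⁷ J/m³ ÷ 1055.06 J/BTU × 0.00378541 m³/gal = 55.4551 BTU/gal

55.5 BTU/gal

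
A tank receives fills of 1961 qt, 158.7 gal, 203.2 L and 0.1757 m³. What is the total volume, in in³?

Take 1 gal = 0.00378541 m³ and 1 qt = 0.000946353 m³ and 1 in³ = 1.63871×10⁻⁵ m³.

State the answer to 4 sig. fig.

1961 qt × 0.000946353 = 1.8558 m³
158.7 gal × 0.00378541 = 0.600745 m³
203.2 L × 0.001 = 0.2032 m³
0.1757 m³ (already m³)
Combined: 1.8558 + 0.600745 + 0.2032 + 0.1757 = 2.83544 m³
In in³: 2.83544 / 1.63871×10⁻⁵ = 173029 in³

1.730×10⁵ in³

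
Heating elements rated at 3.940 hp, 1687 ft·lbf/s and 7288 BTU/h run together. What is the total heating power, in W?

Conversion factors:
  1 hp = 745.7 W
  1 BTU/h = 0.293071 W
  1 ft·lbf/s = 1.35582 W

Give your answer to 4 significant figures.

3.940 hp × 745.7 = 2938.06 W
1687 ft·lbf/s × 1.35582 = 2287.27 W
7288 BTU/h × 0.293071 = 2135.9 W
Sum: 2938.06 + 2287.27 + 2135.9 = 7361.23 W

7361 W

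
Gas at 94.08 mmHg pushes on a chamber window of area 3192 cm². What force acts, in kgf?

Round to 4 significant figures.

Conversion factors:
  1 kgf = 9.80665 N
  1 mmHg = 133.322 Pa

94.08 mmHg × 133.322 → 12542.9 Pa
3192 cm² × 0.0001 → 0.3192 m²
F = P × A = 12542.9 Pa × 0.3192 m² = 4003.69 N
4003.69 N ÷ (9.80665 N/kgf) = 408.263 kgf

408.3 kgf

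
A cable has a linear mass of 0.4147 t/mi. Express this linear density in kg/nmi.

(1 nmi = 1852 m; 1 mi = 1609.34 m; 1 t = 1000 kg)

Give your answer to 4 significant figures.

0.4147 t/mi × 1000 kg/t ÷ 1609.34 m/mi = 0.257683 kg/m
0.257683 kg/m × 1852 m/nmi = 477.229 kg/nmi

477.2 kg/nmi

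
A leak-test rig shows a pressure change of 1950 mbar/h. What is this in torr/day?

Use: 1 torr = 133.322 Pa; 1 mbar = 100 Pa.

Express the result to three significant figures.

1950 mbar/h × 100 Pa/mbar ÷ 3600 s/h = 54.1667 Pa/s
54.1667 Pa/s ÷ 133.322 Pa/torr × 86400 s/day = 35103 torr/day

3.51×10⁴ torr/day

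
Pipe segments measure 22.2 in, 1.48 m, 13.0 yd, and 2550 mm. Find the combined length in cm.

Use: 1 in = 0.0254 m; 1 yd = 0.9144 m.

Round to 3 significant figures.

22.2 in × 0.0254 → 0.56388 m
1.48 m (already m)
13.0 yd × 0.9144 → 11.8872 m
2550 mm × 0.001 → 2.55 m
Total: 0.56388 + 1.48 + 11.8872 + 2.55 = 16.4811 m
In cm: 16.4811 / 0.01 = 1648.11 cm

1650 cm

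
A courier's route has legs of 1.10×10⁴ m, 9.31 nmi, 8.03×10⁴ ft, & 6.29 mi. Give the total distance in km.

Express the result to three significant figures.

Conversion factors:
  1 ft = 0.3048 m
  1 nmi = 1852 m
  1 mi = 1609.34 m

1.10×10⁴ m (already m)
9.31 nmi × 1852 = 17242.1 m
8.03×10⁴ ft × 0.3048 = 24475.4 m
6.29 mi × 1609.34 = 10122.7 m
Total: 11000 + 17242.1 + 24475.4 + 10122.7 = 62840.2 m
In km: 62840.2 / 1000 = 62.8402 km

62.8 km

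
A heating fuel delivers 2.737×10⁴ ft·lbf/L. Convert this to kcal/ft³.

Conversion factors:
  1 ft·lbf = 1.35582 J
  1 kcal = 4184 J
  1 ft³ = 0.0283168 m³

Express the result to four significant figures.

2.737×10⁴ ft·lbf/L × 1.35582 J/ft·lbf ÷ 0.001 m³/L = 3.71088×10⁷ J/m³
3.71088×10⁷ J/m³ ÷ 4184 J/kcal × 0.0283168 m³/ft³ = 251.148 kcal/ft³

251.1 kcal/ft³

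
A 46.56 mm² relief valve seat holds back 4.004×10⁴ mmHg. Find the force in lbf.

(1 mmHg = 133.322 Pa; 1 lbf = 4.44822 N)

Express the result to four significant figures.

55.88 lbf

4.004×10⁴ mmHg × 133.322 = 5.33821×10⁶ Pa
46.56 mm² × 10⁻⁶ = 4.656×10⁻⁵ m²
F = P × A = 5.33821×10⁶ Pa × 4.656×10⁻⁵ m² = 248.547 N
248.547 N ÷ (4.44822 N/lbf) = 55.8756 lbf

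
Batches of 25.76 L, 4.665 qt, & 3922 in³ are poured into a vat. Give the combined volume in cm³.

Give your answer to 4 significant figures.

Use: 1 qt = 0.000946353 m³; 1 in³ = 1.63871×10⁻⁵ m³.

25.76 L × 0.001 = 0.02576 m³
4.665 qt × 0.000946353 = 0.00441474 m³
3922 in³ × 1.63871×10⁻⁵ = 0.0642702 m³
Total: 0.02576 + 0.00441474 + 0.0642702 = 0.0944449 m³
In cm³: 0.0944449 / 10⁻⁶ = 94444.9 cm³

9.444×10⁴ cm³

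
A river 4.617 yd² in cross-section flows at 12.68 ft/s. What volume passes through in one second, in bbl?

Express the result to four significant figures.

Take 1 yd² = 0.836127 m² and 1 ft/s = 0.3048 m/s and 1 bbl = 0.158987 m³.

12.68 ft/s × 0.3048 = 3.86486 m/s
4.617 yd² × 0.836127 = 3.8604 m²
V = v × A × t = 3.86486 m/s × 3.8604 m² × 1 s = 14.9199 m³
14.9199 m³ ÷ (0.158987 m³/bbl) = 93.8435 bbl

93.84 bbl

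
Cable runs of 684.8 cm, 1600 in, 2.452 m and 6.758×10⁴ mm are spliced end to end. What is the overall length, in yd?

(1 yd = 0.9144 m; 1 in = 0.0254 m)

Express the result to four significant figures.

128.5 yd

684.8 cm × 0.01 → 6.848 m
1600 in × 0.0254 → 40.64 m
2.452 m (already m)
6.758×10⁴ mm × 0.001 → 67.58 m
Sum: 6.848 + 40.64 + 2.452 + 67.58 = 117.52 m
In yd: 117.52 / 0.9144 = 128.521 yd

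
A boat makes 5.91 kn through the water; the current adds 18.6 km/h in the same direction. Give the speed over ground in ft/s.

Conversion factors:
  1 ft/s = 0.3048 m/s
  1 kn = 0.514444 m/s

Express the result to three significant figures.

26.9 ft/s

5.91 kn × 0.514444 → 3.04036 m/s
18.6 km/h × (1/3.6) → 5.16667 m/s
Combined: 3.04036 + 5.16667 = 8.20703 m/s
In ft/s: 8.20703 / 0.3048 = 26.926 ft/s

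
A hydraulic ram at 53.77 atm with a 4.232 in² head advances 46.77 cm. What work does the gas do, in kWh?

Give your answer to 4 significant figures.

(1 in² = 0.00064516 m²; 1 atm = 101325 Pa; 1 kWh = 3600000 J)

0.001933 kWh

53.77 atm → 5.44825×10⁶ Pa
4.232 in² → 0.00273032 m²
F = P × A = 5.44825×10⁶ × 0.00273032 = 14875.5 N
46.77 cm → 0.4677 m
W = F × d = 14875.5 × 0.4677 = 6957.27 J
In kWh: 6957.27 / 3600000 = 0.00193258 kWh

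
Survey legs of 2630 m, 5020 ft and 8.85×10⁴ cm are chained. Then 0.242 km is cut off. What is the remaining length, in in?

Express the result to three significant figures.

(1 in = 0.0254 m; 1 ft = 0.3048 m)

2630 m (already m)
5020 ft × 0.3048 → 1530.1 m
8.85×10⁴ cm × 0.01 → 885 m
0.242 km × 1000 → 242 m
Sum: 2630 + 1530.1 + 885 − 242 = 4803.1 m
In in: 4803.1 / 0.0254 = 189098 in

1.89×10⁵ in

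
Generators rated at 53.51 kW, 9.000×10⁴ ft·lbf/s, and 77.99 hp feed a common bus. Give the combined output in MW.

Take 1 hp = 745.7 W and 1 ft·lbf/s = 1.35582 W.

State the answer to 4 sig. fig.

0.2337 MW

53.51 kW × 1000 → 53510 W
9.000×10⁴ ft·lbf/s × 1.35582 → 122024 W
77.99 hp × 745.7 → 58157.1 W
Combined: 53510 + 122024 + 58157.1 = 233691 W
In MW: 233691 / 1000000 = 0.233691 MW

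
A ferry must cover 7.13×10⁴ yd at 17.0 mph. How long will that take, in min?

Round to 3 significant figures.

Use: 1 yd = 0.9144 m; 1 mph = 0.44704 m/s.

7.13×10⁴ yd × 0.9144 → 65196.7 m
17.0 mph × 0.44704 → 7.59968 m/s
t = d / v = 65196.7 m / 7.59968 m/s = 8578.87 s
8578.87 s ÷ (60 s/min) = 142.981 min

143 min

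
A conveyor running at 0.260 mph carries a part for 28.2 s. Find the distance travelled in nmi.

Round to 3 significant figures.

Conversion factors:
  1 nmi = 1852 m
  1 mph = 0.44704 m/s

0.00177 nmi

0.260 mph × 0.44704 → 0.11623 m/s
d = v × t = 0.11623 m/s × 28.2 s = 3.27769 m
3.27769 m ÷ (1852 m/nmi) = 0.00176981 nmi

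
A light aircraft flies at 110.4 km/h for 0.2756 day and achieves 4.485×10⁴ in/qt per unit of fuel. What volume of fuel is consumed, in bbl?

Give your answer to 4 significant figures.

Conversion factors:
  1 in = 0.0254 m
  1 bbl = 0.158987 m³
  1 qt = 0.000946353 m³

3.816 bbl

110.4 km/h → 30.6667 m/s
0.2756 day → 23811.8 s
d = v × t = 30.6667 × 23811.8 = 730229 m
4.485×10⁴ in/qt → 1.20377×10⁶ m/m³
V = d / (distance per unit fuel) = 730229 / 1.20377×10⁶ = 0.606618 m³
In bbl: 0.606618 / 0.158987 = 3.81552 bbl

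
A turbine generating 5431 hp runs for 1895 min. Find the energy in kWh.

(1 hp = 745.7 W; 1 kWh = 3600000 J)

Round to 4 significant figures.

1.279×10⁵ kWh

5431 hp × 745.7 → 4.0499×10⁶ W
1895 min × 60 → 113700 s
E = P × t = 4.0499×10⁶ W × 113700 s = 4.60474×10¹¹ J
4.60474×10¹¹ J ÷ (3600000 J/kWh) = 127909 kWh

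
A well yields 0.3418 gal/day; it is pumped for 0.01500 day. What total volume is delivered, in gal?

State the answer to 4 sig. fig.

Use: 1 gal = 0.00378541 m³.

0.3418 gal/day → 1.49752×10⁻⁸ m³/s
0.01500 day → 1296 s
V = Q × t = 1.49752×10⁻⁸ × 1296 = 1.94079×10⁻⁵ m³
In gal: 1.94079×10⁻⁵ / 0.00378541 = 0.00512703 gal

0.005127 gal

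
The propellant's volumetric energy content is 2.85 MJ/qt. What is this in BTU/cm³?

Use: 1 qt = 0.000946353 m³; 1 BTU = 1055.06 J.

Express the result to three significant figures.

2.85 BTU/cm³

2.85 MJ/qt × 1000000 J/MJ ÷ 0.000946353 m³/qt = 3.01156×10⁹ J/m³
3.01156×10⁹ J/m³ ÷ 1055.06 J/BTU × 10⁻⁶ m³/cm³ = 2.8544 BTU/cm³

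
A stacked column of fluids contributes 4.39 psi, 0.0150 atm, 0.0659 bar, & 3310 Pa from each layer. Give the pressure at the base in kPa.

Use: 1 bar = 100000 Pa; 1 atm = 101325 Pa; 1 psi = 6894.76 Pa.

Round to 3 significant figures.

4.39 psi × 6894.76 = 30268 Pa
0.0150 atm × 101325 = 1519.88 Pa
0.0659 bar × 100000 = 6590 Pa
3310 Pa (already Pa)
Total: 30268 + 1519.88 + 6590 + 3310 = 41687.9 Pa
In kPa: 41687.9 / 1000 = 41.6879 kPa

41.7 kPa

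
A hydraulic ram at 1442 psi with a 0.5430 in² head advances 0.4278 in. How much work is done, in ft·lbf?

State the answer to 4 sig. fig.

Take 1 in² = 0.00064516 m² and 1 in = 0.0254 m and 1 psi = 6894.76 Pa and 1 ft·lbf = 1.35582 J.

27.91 ft·lbf

1442 psi → 9.94224×10⁶ Pa
0.5430 in² → 3.50322×10⁻⁴ m²
F = P × A = 9.94224×10⁶ × 3.50322×10⁻⁴ = 3482.99 N
0.4278 in → 0.0108661 m
W = F × d = 3482.99 × 0.0108661 = 37.8465 J
In ft·lbf: 37.8465 / 1.35582 = 27.9141 ft·lbf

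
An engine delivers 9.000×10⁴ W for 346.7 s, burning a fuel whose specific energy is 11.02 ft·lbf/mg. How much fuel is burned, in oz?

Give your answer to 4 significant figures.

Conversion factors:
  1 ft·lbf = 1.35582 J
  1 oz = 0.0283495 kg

E = P × t = 90000 × 346.7 = 3.1203×10⁷ J
11.02 ft·lbf/mg → 1.49411×10⁷ J/kg
m = E / e_s = 3.1203×10⁷ / 1.49411×10⁷ = 2.0884 kg
In oz: 2.0884 / 0.0283495 = 73.6662 oz

73.67 oz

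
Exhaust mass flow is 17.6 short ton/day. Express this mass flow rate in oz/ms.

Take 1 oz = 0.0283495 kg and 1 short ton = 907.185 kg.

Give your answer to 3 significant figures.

17.6 short ton/day × 907.185 kg/short ton ÷ 86400 s/day = 0.184797 kg/s
0.184797 kg/s ÷ 0.0283495 kg/oz × 0.001 s/ms = 0.00651853 oz/ms

0.00652 oz/ms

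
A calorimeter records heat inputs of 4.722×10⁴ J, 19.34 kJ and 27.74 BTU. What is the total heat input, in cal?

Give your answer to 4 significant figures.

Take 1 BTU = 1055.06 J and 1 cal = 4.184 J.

2.290×10⁴ cal

4.722×10⁴ J (already J)
19.34 kJ × 1000 = 19340 J
27.74 BTU × 1055.06 = 29267.4 J
Total: 47220 + 19340 + 29267.4 = 95827.4 J
In cal: 95827.4 / 4.184 = 22903.3 cal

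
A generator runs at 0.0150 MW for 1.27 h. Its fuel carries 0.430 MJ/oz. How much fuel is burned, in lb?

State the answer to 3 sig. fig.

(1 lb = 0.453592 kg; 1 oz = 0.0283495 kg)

0.0150 MW → 15000 W
1.27 h → 4572 s
E = P × t = 15000 × 4572 = 6.858×10⁷ J
0.430 MJ/oz → 1.51678×10⁷ J/kg
m = E / e_s = 6.858×10⁷ / 1.51678×10⁷ = 4.52142 kg
In lb: 4.52142 / 0.453592 = 9.96803 lb

9.97 lb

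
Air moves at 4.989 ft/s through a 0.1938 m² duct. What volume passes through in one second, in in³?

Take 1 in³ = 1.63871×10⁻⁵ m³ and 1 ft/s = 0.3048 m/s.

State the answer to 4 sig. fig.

1.798×10⁴ in³

4.989 ft/s × 0.3048 → 1.52065 m/s
V = v × A × t = 1.52065 m/s × 0.1938 m² × 1 s = 0.294702 m³
0.294702 m³ ÷ (1.63871×10⁻⁵ m³/in³) = 17983.8 in³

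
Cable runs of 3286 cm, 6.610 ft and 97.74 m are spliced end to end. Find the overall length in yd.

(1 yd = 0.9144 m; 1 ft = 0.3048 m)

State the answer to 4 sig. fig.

145.0 yd

3286 cm × 0.01 → 32.86 m
6.610 ft × 0.3048 → 2.01473 m
97.74 m (already m)
Total: 32.86 + 2.01473 + 97.74 = 132.615 m
In yd: 132.615 / 0.9144 = 145.03 yd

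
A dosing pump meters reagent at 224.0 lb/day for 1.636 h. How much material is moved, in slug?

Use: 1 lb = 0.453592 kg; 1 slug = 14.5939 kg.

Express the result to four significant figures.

224.0 lb/day → 0.00117598 kg/s
1.636 h → 5889.6 s
m = ṁ × t = 0.00117598 × 5889.6 = 6.92605 kg
In slug: 6.92605 / 14.5939 = 0.474585 slug

0.4746 slug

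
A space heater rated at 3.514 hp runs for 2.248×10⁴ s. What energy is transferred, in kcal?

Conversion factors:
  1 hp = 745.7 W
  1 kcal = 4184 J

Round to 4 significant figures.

1.408×10⁴ kcal

3.514 hp × 745.7 → 2620.39 W
E = P × t = 2620.39 W × 22480 s = 5.89064×10⁷ J
5.89064×10⁷ J ÷ (4184 J/kcal) = 14079 kcal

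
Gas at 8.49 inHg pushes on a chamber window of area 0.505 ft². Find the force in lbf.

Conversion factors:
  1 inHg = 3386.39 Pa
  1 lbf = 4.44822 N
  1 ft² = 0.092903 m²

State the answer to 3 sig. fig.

303 lbf

8.49 inHg × 3386.39 = 28750.5 Pa
0.505 ft² × 0.092903 = 0.046916 m²
F = P × A = 28750.5 Pa × 0.046916 m² = 1348.86 N
1348.86 N ÷ (4.44822 N/lbf) = 303.236 lbf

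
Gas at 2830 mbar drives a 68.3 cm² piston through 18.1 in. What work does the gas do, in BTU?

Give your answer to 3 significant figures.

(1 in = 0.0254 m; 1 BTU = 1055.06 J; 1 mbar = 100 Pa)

2830 mbar → 283000 Pa
68.3 cm² → 0.00683 m²
F = P × A = 283000 × 0.00683 = 1932.89 N
18.1 in → 0.45974 m
W = F × d = 1932.89 × 0.45974 = 888.627 J
In BTU: 888.627 / 1055.06 = 0.842253 BTU

0.842 BTU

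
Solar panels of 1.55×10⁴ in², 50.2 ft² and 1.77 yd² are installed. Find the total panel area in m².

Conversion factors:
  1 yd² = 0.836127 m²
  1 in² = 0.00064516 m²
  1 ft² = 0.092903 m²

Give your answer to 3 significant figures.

1.55×10⁴ in² × 0.00064516 = 9.99998 m²
50.2 ft² × 0.092903 = 4.66373 m²
1.77 yd² × 0.836127 = 1.47994 m²
Sum: 9.99998 + 4.66373 + 1.47994 = 16.1436 m²

16.1 m²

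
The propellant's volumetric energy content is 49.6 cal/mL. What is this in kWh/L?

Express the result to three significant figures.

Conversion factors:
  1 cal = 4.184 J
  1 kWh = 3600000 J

0.0576 kWh/L

49.6 cal/mL × 4.184 J/cal ÷ 10⁻⁶ m³/mL = 2.07526×10⁸ J/m³
2.07526×10⁸ J/m³ ÷ 3600000 J/kWh × 0.001 m³/L = 0.0576461 kWh/L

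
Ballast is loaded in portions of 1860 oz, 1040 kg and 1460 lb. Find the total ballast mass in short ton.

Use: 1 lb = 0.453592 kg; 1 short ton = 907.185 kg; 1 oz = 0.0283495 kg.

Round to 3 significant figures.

1860 oz × 0.0283495 → 52.7301 kg
1040 kg (already kg)
1460 lb × 0.453592 → 662.244 kg
Combined: 52.7301 + 1040 + 662.244 = 1754.97 kg
In short ton: 1754.97 / 907.185 = 1.93452 short ton

1.93 short ton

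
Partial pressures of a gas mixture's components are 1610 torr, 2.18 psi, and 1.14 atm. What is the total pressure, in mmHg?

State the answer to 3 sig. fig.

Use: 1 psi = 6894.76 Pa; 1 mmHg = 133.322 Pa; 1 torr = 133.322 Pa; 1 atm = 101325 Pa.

1610 torr × 133.322 = 214648 Pa
2.18 psi × 6894.76 = 15030.6 Pa
1.14 atm × 101325 = 115510 Pa
Sum: 214648 + 15030.6 + 115510 = 345189 Pa
In mmHg: 345189 / 133.322 = 2589.14 mmHg

2590 mmHg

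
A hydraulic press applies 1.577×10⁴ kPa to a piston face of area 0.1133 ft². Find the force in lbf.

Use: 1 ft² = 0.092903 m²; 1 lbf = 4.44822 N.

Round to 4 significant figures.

3.732×10⁴ lbf

1.577×10⁴ kPa × 1000 = 1.577×10⁷ Pa
0.1133 ft² × 0.092903 = 0.0105259 m²
F = P × A = 1.577×10⁷ Pa × 0.0105259 m² = 165993 N
165993 N ÷ (4.44822 N/lbf) = 37316.7 lbf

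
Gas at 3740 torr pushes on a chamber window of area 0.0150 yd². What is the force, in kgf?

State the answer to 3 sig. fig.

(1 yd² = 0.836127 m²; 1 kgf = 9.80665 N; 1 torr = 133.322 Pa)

638 kgf

3740 torr × 133.322 = 498624 Pa
0.0150 yd² × 0.836127 = 0.0125419 m²
F = P × A = 498624 Pa × 0.0125419 m² = 6253.69 N
6253.69 N ÷ (9.80665 N/kgf) = 637.699 kgf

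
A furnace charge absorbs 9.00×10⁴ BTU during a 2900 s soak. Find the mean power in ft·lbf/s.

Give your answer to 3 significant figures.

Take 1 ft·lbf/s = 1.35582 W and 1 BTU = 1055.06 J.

2.42×10⁴ ft·lbf/s

9.00×10⁴ BTU × 1055.06 = 9.49554×10⁷ J
P = E / t = 9.49554×10⁷ J / 2900 s = 32743.2 W
32743.2 W ÷ (1.35582 W/ft·lbf/s) = 24150.1 ft·lbf/s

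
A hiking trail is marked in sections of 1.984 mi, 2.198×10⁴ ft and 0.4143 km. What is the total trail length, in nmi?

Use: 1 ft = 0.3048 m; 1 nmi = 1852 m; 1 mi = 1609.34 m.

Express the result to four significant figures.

1.984 mi × 1609.34 = 3192.93 m
2.198×10⁴ ft × 0.3048 = 6699.5 m
0.4143 km × 1000 = 414.3 m
Sum: 3192.93 + 6699.5 + 414.3 = 10306.7 m
In nmi: 10306.7 / 1852 = 5.56517 nmi

5.565 nmi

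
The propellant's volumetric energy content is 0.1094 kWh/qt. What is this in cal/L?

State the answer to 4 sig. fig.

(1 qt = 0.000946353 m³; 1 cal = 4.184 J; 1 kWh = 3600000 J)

9.947×10⁴ cal/L

0.1094 kWh/qt × 3600000 J/kWh ÷ 0.000946353 m³/qt = 4.16166×10⁸ J/m³
4.16166×10⁸ J/m³ ÷ 4.184 J/cal × 0.001 m³/L = 99466.1 cal/L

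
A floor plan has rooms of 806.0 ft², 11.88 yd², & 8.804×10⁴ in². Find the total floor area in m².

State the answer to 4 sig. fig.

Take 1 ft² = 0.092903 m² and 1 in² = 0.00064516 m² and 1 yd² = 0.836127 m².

806.0 ft² × 0.092903 = 74.8798 m²
11.88 yd² × 0.836127 = 9.93319 m²
8.804×10⁴ in² × 0.00064516 = 56.7999 m²
Sum: 74.8798 + 9.93319 + 56.7999 = 141.613 m²

141.6 m²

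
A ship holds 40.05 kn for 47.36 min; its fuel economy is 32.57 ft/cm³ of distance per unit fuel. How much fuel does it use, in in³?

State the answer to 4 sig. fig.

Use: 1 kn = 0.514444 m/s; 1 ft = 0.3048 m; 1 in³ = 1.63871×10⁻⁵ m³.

359.9 in³

40.05 kn → 20.6035 m/s
47.36 min → 2841.6 s
d = v × t = 20.6035 × 2841.6 = 58546.9 m
32.57 ft/cm³ → 9.92734×10⁶ m/m³
V = d / (distance per unit fuel) = 58546.9 / 9.92734×10⁶ = 0.00589754 m³
In in³: 0.00589754 / 1.63871×10⁻⁵ = 359.889 in³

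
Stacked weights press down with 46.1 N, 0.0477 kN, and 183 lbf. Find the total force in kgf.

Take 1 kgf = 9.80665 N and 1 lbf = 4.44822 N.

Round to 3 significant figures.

92.6 kgf

46.1 N (already N)
0.0477 kN × 1000 = 47.7 N
183 lbf × 4.44822 = 814.024 N
Combined: 46.1 + 47.7 + 814.024 = 907.824 N
In kgf: 907.824 / 9.80665 = 92.5723 kgf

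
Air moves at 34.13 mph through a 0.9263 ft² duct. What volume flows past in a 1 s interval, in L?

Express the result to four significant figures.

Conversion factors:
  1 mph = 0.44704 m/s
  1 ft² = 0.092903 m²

1313 L

34.13 mph × 0.44704 = 15.2575 m/s
0.9263 ft² × 0.092903 = 0.086056 m²
V = v × A × t = 15.2575 m/s × 0.086056 m² × 1 s = 1.313 m³
1.313 m³ ÷ (0.001 m³/L) = 1313 L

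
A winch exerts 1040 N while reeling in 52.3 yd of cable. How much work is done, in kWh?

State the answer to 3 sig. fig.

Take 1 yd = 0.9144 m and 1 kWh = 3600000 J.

0.0138 kWh

52.3 yd × 0.9144 → 47.8231 m
W = F × d = 1040 N × 47.8231 m = 49736 J
49736 J ÷ (3600000 J/kWh) = 0.0138156 kWh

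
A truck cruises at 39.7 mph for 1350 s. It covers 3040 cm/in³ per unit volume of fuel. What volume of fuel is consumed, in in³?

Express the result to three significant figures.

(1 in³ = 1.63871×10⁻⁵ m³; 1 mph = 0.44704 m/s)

39.7 mph → 17.7475 m/s
d = v × t = 17.7475 × 1350 = 23959.1 m
3040 cm/in³ → 1.85512×10⁶ m/m³
V = d / (distance per unit fuel) = 23959.1 / 1.85512×10⁶ = 0.0129151 m³
In in³: 0.0129151 / 1.63871×10⁻⁵ = 788.126 in³

788 in³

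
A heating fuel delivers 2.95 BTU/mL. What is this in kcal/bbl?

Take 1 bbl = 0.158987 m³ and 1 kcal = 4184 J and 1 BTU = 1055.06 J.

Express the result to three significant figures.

2.95 BTU/mL × 1055.06 J/BTU ÷ 10⁻⁶ m³/mL = 3.11243×10⁹ J/m³
3.11243×10⁹ J/m³ ÷ 4184 J/kcal × 0.158987 m³/bbl = 118269 kcal/bbl

1.18×10⁵ kcal/bbl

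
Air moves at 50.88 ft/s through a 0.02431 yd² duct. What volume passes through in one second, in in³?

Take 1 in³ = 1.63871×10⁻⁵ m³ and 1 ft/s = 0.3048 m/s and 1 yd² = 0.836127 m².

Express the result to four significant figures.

1.924×10⁴ in³

50.88 ft/s × 0.3048 = 15.5082 m/s
0.02431 yd² × 0.836127 = 0.0203262 m²
V = v × A × t = 15.5082 m/s × 0.0203262 m² × 1 s = 0.315223 m³
0.315223 m³ ÷ (1.63871×10⁻⁵ m³/in³) = 19236 in³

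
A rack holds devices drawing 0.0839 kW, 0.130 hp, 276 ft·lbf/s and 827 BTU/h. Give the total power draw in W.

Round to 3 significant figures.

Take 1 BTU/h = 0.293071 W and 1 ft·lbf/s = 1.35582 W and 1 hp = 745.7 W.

0.0839 kW × 1000 = 83.9 W
0.130 hp × 745.7 = 96.941 W
276 ft·lbf/s × 1.35582 = 374.206 W
827 BTU/h × 0.293071 = 242.37 W
Combined: 83.9 + 96.941 + 374.206 + 242.37 = 797.417 W

797 W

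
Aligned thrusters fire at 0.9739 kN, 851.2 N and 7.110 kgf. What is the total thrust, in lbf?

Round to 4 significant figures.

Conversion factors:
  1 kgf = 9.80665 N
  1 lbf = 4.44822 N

0.9739 kN × 1000 → 973.9 N
851.2 N (already N)
7.110 kgf × 9.80665 → 69.7253 N
Sum: 973.9 + 851.2 + 69.7253 = 1894.83 N
In lbf: 1894.83 / 4.44822 = 425.975 lbf

426.0 lbf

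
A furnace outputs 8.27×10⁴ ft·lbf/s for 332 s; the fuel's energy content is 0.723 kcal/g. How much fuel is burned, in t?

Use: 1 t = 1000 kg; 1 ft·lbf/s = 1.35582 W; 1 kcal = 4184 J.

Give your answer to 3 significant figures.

0.0123 t

8.27×10⁴ ft·lbf/s → 112126 W
E = P × t = 112126 × 332 = 3.72258×10⁷ J
0.723 kcal/g → 3.02503×10⁶ J/kg
m = E / e_s = 3.72258×10⁷ / 3.02503×10⁶ = 12.3059 kg
In t: 12.3059 / 1000 = 0.0123059 t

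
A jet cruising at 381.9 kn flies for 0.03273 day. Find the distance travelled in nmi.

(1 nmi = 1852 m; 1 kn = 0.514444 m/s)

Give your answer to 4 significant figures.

381.9 kn × 0.514444 → 196.466 m/s
0.03273 day × 86400 → 2827.87 s
d = v × t = 196.466 m/s × 2827.87 s = 555580 m
555580 m ÷ (1852 m/nmi) = 299.989 nmi

300.0 nmi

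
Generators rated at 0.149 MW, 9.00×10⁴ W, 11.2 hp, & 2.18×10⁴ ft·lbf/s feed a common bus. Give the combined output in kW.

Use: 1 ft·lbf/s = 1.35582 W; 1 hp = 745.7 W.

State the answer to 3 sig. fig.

0.149 MW × 1000000 → 149000 W
9.00×10⁴ W (already W)
11.2 hp × 745.7 → 8351.84 W
2.18×10⁴ ft·lbf/s × 1.35582 → 29556.9 W
Combined: 149000 + 90000 + 8351.84 + 29556.9 = 276909 W
In kW: 276909 / 1000 = 276.909 kW

277 kW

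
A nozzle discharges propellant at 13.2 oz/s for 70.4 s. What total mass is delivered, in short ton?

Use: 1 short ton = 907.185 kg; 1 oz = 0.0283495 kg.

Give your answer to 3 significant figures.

13.2 oz/s → 0.374213 kg/s
m = ṁ × t = 0.374213 × 70.4 = 26.3446 kg
In short ton: 26.3446 / 907.185 = 0.0290399 short ton

0.0290 short ton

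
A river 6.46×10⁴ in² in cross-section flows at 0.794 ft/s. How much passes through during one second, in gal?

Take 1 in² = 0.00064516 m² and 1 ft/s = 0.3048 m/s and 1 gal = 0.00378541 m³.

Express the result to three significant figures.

0.794 ft/s × 0.3048 → 0.242011 m/s
6.46×10⁴ in² × 0.00064516 → 41.6773 m²
V = v × A × t = 0.242011 m/s × 41.6773 m² × 1 s = 10.0864 m³
10.0864 m³ ÷ (0.00378541 m³/gal) = 2664.55 gal

2660 gal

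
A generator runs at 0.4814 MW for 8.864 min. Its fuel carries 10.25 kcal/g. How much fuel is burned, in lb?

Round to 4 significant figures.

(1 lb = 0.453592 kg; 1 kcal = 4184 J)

13.16 lb

0.4814 MW → 481400 W
8.864 min → 531.84 s
E = P × t = 481400 × 531.84 = 2.56028×10⁸ J
10.25 kcal/g → 4.2886×10⁷ J/kg
m = E / e_s = 2.56028×10⁸ / 4.2886×10⁷ = 5.96997 kg
In lb: 5.96997 / 0.453592 = 13.1615 lb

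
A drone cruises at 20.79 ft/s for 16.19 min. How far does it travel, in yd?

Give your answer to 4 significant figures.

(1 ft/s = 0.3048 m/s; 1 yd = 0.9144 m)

20.79 ft/s × 0.3048 = 6.33679 m/s
16.19 min × 60 = 971.4 s
d = v × t = 6.33679 m/s × 971.4 s = 6155.56 m
6155.56 m ÷ (0.9144 m/yd) = 6731.8 yd

6732 yd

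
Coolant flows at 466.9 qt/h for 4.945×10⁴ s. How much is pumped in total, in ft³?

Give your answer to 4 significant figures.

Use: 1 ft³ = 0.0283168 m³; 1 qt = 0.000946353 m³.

214.3 ft³

466.9 qt/h → 1.22737×10⁻⁴ m³/s
V = Q × t = 1.22737×10⁻⁴ × 49450 = 6.06934 m³
In ft³: 6.06934 / 0.0283168 = 214.337 ft³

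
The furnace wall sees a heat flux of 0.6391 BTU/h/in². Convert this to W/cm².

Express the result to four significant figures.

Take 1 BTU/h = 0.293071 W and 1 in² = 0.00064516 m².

0.6391 BTU/h/in² × 0.293071 W/BTU/h ÷ 0.00064516 m²/in² = 290.318 W/m²
290.318 W/m² × 0.0001 m²/cm² = 0.0290318 W/cm²

0.02903 W/cm²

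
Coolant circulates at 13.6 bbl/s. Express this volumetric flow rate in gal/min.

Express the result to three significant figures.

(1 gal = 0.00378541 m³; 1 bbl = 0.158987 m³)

13.6 bbl/s × 0.158987 m³/bbl = 2.16222 m³/s
2.16222 m³/s ÷ 0.00378541 m³/gal × 60 s/min = 34271.9 gal/min

3.43×10⁴ gal/min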